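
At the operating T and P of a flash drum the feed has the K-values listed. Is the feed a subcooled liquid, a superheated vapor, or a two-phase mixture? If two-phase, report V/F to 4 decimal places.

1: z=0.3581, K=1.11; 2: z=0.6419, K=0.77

subcooled liquid

ΣzᵢKᵢ = 0.8918; Σzᵢ/Kᵢ = 1.1562.
Since ΣzᵢKᵢ < 1 the mixture is below its bubble point — single liquid phase.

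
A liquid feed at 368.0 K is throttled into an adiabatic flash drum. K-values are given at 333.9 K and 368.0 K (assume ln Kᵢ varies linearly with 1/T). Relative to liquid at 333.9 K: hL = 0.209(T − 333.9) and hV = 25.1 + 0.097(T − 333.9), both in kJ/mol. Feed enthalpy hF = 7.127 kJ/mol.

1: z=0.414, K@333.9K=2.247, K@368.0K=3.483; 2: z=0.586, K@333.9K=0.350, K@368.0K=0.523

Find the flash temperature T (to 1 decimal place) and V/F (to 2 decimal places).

Adiabatic flash: solve Rachford–Rice at each trial T, then check hF = ψ·hV(T) + (1−ψ)·hL(T).
  T = 333.9 K: K = (2.247, 0.350), RR gives ψ = 0.167, H_out = 4.192 kJ/mol
  T = 368.0 K: K = (3.483, 0.523), RR gives ψ = 0.632, H_out = 20.575 kJ/mol
  T = 350.9 K: K = (2.826, 0.432), RR gives ψ = 0.408, H_out = 13.008 kJ/mol
  T = 342.4 K: K = (2.527, 0.390), RR gives ψ = 0.295, H_out = 8.892 kJ/mol
  T = 338.1 K: K = (2.383, 0.369), RR gives ψ = 0.233, H_out = 6.611 kJ/mol
  T = 340.2 K: K = (2.453, 0.379), RR gives ψ = 0.264, H_out = 7.746 kJ/mol
  T = 339.1 K: K = (2.416, 0.374), RR gives ψ = 0.248, H_out = 7.157 kJ/mol
Linear interpolation between T = 338.1 (H_out = 6.611) and T = 339.1 (H_out = 7.157) on hF = 7.127 gives T ≈ 339.0 K, at which ψ = 0.25.

T = 339.0 K, V/F = 0.25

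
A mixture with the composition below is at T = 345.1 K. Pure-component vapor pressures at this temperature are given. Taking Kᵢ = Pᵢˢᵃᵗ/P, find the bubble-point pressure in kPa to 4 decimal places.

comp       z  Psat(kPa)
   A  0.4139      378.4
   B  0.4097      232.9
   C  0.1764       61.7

Pbub = 262.9228 kPa

At the bubble point ψ → 0, so ΣzᵢKᵢ = 1 with Kᵢ = Pᵢˢᵃᵗ/P ⇒ P = ΣzᵢPᵢˢᵃᵗ.
P = 0.4139·378.4 + 0.4097·232.9 + 0.1764·61.7 = 262.9228 kPa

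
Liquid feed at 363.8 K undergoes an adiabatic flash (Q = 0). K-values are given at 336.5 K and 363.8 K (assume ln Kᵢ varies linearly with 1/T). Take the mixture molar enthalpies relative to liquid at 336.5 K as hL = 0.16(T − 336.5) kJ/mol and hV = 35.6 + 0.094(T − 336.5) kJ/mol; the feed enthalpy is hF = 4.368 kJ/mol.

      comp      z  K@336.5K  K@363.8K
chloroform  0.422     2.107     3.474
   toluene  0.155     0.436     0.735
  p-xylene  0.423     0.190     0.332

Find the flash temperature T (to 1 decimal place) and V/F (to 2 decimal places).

T = 339.5 K, V/F = 0.11

Adiabatic flash: solve Rachford–Rice at each trial T, then check hF = ψ·hV(T) + (1−ψ)·hL(T).
  T = 336.5 K: K = (2.107, 0.436, 0.190), RR gives ψ = 0.045, H_out = 1.589 kJ/mol
  T = 363.8 K: K = (3.474, 0.735, 0.332), RR gives ψ = 0.495, H_out = 21.094 kJ/mol
  T = 350.1 K: K = (2.729, 0.571, 0.254), RR gives ψ = 0.297, H_out = 12.497 kJ/mol
  T = 343.3 K: K = (2.404, 0.500, 0.220), RR gives ψ = 0.185, H_out = 7.576 kJ/mol
  T = 339.9 K: K = (2.252, 0.467, 0.205), RR gives ψ = 0.119, H_out = 4.761 kJ/mol
  T = 338.2 K: K = (2.179, 0.452, 0.197), RR gives ψ = 0.083, H_out = 3.227 kJ/mol
Linear interpolation between T = 338.2 (H_out = 3.227) and T = 339.9 (H_out = 4.761) on hF = 4.368 gives T ≈ 339.5 K, at which ψ = 0.11.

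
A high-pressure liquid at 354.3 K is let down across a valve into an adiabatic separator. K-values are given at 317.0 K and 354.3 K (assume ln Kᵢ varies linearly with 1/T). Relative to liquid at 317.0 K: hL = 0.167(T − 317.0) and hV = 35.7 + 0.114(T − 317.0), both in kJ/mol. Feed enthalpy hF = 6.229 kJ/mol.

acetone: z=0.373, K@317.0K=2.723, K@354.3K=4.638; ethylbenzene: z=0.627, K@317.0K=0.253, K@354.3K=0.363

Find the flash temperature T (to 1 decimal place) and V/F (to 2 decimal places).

Adiabatic flash: solve Rachford–Rice at each trial T, then check hF = ψ·hV(T) + (1−ψ)·hL(T).
  T = 317.0 K: K = (2.723, 0.253), RR gives ψ = 0.135, H_out = 4.835 kJ/mol
  T = 354.3 K: K = (4.638, 0.363), RR gives ψ = 0.413, H_out = 20.164 kJ/mol
  T = 335.6 K: K = (3.604, 0.306), RR gives ψ = 0.297, H_out = 13.405 kJ/mol
  T = 326.3 K: K = (3.145, 0.279), RR gives ψ = 0.225, H_out = 9.477 kJ/mol
  T = 321.6 K: K = (2.927, 0.266), RR gives ψ = 0.183, H_out = 7.245 kJ/mol
  T = 319.3 K: K = (2.824, 0.259), RR gives ψ = 0.160, H_out = 6.071 kJ/mol
Linear interpolation between T = 319.3 (H_out = 6.071) and T = 321.6 (H_out = 7.245) on hF = 6.229 gives T ≈ 319.6 K, at which ψ = 0.16.

T = 319.6 K, V/F = 0.16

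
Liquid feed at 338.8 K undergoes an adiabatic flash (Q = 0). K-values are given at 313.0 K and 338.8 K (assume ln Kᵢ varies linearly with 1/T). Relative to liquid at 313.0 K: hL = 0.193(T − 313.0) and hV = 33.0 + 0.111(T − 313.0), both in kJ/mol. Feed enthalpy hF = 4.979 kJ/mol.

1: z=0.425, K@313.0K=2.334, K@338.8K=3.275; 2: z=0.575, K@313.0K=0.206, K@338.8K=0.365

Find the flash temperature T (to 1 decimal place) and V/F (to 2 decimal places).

T = 315.4 K, V/F = 0.14

Adiabatic flash: solve Rachford–Rice at each trial T, then check hF = ψ·hV(T) + (1−ψ)·hL(T).
  T = 313.0 K: K = (2.334, 0.206), RR gives ψ = 0.104, H_out = 3.440 kJ/mol
  T = 338.8 K: K = (3.275, 0.365), RR gives ψ = 0.417, H_out = 17.844 kJ/mol
  T = 325.9 K: K = (2.783, 0.277), RR gives ψ = 0.266, H_out = 10.976 kJ/mol
  T = 319.4 K: K = (2.552, 0.239), RR gives ψ = 0.188, H_out = 7.348 kJ/mol
  T = 316.2 K: K = (2.441, 0.222), RR gives ψ = 0.148, H_out = 5.448 kJ/mol
  T = 314.6 K: K = (2.387, 0.214), RR gives ψ = 0.126, H_out = 4.460 kJ/mol
Linear interpolation between T = 314.6 (H_out = 4.460) and T = 316.2 (H_out = 5.448) on hF = 4.979 gives T ≈ 315.4 K, at which ψ = 0.14.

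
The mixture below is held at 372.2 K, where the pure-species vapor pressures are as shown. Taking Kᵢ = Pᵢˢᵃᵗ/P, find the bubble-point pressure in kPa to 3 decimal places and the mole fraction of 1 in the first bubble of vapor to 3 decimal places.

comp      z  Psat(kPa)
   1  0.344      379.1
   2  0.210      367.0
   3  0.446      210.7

At the bubble point ψ → 0, so ΣzᵢKᵢ = 1 with Kᵢ = Pᵢˢᵃᵗ/P ⇒ P = ΣzᵢPᵢˢᵃᵗ.
P = 0.344·379.1 + 0.210·367.0 + 0.446·210.7 = 301.453 kPa
yᵢ = zᵢPᵢˢᵃᵗ/P ⇒ y_1 = 0.344·379.1/301.453 = 0.433

Pbub = 301.453 kPa, y_1 = 0.433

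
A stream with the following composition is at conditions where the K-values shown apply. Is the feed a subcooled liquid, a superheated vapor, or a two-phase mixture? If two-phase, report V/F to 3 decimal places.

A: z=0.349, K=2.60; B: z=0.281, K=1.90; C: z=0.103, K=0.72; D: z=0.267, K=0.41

two-phase, V/F = 0.891

ΣzᵢKᵢ = 1.625; Σzᵢ/Kᵢ = 1.076.
Both exceed 1, so a two-phase solution exists.
Newton–Raphson from ψ = 0.36:
  ψ = 0.360: g = 0.3132, g' = -0.649 → ψ = 0.842
  ψ = 0.842: g = 0.0308, g' = -0.617 → ψ = 0.892
  ψ = 0.892: g = -0.0008, g' = -0.650 → ψ = 0.891
Converged at ψ = 0.891.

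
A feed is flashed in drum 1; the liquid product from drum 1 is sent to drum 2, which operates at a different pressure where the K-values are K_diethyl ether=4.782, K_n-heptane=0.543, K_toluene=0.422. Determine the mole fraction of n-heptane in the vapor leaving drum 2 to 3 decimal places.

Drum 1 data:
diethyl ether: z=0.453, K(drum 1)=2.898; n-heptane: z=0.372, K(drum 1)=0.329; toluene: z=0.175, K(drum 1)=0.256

Drum 1:
Iterate (Newton) starting at ψ₁ = 0.41:
  ψ₁ = 0.410: g = -0.0482, g' = -1.035 → ψ₁ = 0.363
  ψ₁ = 0.363: g = 0.0002, g' = -1.046 → ψ₁ = 0.364
Converged at ψ₁ = 0.364.
Drum-1 compositions:
  diethyl ether: x = 0.268, y = 0.777
  n-heptane: x = 0.492, y = 0.162
  toluene: x = 0.240, y = 0.061
Drum-2 feed = drum-1 liquid: z₂ = (0.2680, 0.4921, 0.2399).
Drum 2:
Iterate (Newton) starting at ψ₂ = 0.5:
  ψ₂ = 0.500: g = -0.1359, g' = -0.790 → ψ₂ = 0.328
  ψ₂ = 0.328: g = 0.0168, g' = -1.028 → ψ₂ = 0.344
  ψ₂ = 0.344: g = 0.0003, g' = -0.993 → ψ₂ = 0.345
Converged at ψ₂ = 0.345.
  diethyl ether: x = 0.116, y = 0.556
  n-heptane: x = 0.584, y = 0.317
  toluene: x = 0.300, y = 0.126

y_n-heptane (drum 2) = 0.317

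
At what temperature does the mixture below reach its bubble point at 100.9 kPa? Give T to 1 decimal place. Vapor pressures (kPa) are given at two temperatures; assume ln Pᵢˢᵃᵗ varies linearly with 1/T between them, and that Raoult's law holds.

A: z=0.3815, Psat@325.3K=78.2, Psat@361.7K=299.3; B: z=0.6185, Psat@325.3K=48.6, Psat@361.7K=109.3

T = 341.7 K

Bubble-point temperature: ΣzᵢPᵢˢᵃᵗ(T) = P. Interpolate ln Pᵢˢᵃᵗ = aᵢ + bᵢ/T.
  T = 325.3 K: ΣzᵢPᵢˢᵃᵗ = 59.89 kPa
  T = 361.7 K: ΣzᵢPᵢˢᵃᵗ = 181.78 kPa
  T = 343.5 K: ΣzᵢPᵢˢᵃᵗ = 106.53 kPa
  T = 334.4 K: ΣzᵢPᵢˢᵃᵗ = 80.31 kPa
  T = 338.9 K: ΣzᵢPᵢˢᵃᵗ = 92.48 kPa
  T = 341.2 K: ΣzᵢPᵢˢᵃᵗ = 99.29 kPa
Interpolating between 341.2 K and 343.5 K gives T ≈ 341.7 K.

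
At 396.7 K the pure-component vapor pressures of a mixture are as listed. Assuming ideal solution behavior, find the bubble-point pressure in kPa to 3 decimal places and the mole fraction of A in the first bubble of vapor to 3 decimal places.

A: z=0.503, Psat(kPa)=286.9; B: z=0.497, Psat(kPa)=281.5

Pbub = 284.216 kPa, y_A = 0.508

At the bubble point ψ → 0, so ΣzᵢKᵢ = 1 with Kᵢ = Pᵢˢᵃᵗ/P ⇒ P = ΣzᵢPᵢˢᵃᵗ.
P = 0.503·286.9 + 0.497·281.5 = 284.216 kPa
yᵢ = zᵢPᵢˢᵃᵗ/P ⇒ y_A = 0.503·286.9/284.216 = 0.508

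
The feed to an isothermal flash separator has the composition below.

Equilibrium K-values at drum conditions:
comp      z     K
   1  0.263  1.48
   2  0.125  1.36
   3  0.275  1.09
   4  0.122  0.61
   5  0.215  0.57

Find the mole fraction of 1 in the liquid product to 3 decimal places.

x_1 = 0.220

Newton iteration, ψ⁰ = 0.5:
  ψ = 0.500: g = -0.0133, g' = -0.146 → ψ = 0.409
  ψ = 0.409: g = -0.0002, g' = -0.142 → ψ = 0.408
Converged at ψ = 0.408.
Compositions from xᵢ = zᵢ/(1+ψ(Kᵢ−1)), yᵢ = Kᵢxᵢ:
  1: x = 0.220, y = 0.326
  2: x = 0.109, y = 0.148
  3: x = 0.265, y = 0.289
  4: x = 0.145, y = 0.088
  5: x = 0.261, y = 0.149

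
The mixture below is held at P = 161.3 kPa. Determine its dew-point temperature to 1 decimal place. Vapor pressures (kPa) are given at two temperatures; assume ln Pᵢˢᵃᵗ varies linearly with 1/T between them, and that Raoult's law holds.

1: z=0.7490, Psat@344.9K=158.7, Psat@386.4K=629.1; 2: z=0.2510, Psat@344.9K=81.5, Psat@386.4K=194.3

T = 352.3 K

Dew-point temperature: Σzᵢ·P/Pᵢˢᵃᵗ(T) = 1. Interpolate ln Pᵢˢᵃᵗ = aᵢ + bᵢ/T.
  T = 344.9 K: ΣzᵢP/Pᵢˢᵃᵗ = 1.2580
  T = 386.4 K: ΣzᵢP/Pᵢˢᵃᵗ = 0.4004
  T = 365.6 K: ΣzᵢP/Pᵢˢᵃᵗ = 0.6825
  T = 355.2 K: ΣzᵢP/Pᵢˢᵃᵗ = 0.9178
  T = 350.0 K: ΣzᵢP/Pᵢˢᵃᵗ = 1.0731
  T = 352.6 K: ΣzᵢP/Pᵢˢᵃᵗ = 0.9917
Interpolating between 350.0 K and 352.6 K gives T ≈ 352.3 K.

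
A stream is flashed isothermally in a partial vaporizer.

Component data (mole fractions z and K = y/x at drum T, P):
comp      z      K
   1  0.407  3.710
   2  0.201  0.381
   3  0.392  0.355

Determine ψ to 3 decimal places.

Let ψ = V/F and solve Σ zᵢ(Kᵢ−1)/(1+ψ(Kᵢ−1)) = 0.
Feasibility: ΣzᵢKᵢ = 1.726, Σzᵢ/Kᵢ = 1.741 — both > 1, two phases present.
Iterate (Newton) starting at ψ = 0.65:
  ψ = 0.650: g = -0.2441, g' = -1.091 → ψ = 0.426
  ψ = 0.426: g = -0.0059, g' = -1.096 → ψ = 0.421
Converged at ψ = 0.421.

ψ = 0.421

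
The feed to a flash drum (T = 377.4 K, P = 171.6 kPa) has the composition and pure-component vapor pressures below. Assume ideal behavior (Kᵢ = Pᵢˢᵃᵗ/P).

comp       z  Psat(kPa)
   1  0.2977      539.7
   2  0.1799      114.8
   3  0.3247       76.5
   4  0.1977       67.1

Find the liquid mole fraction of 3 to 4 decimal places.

Raoult's law: Kᵢ = Pᵢˢᵃᵗ/P = Pᵢˢᵃᵗ/171.6.
  K_1 = 539.7/171.6 = 3.145105, K_2 = 114.8/171.6 = 0.668998, K_3 = 76.5/171.6 = 0.445804, K_4 = 67.1/171.6 = 0.391026
Rachford–Rice: g(β) = Σ zᵢ(Kᵢ−1)/(1+β(Kᵢ−1)) = 0.
g(0) = ΣzᵢKᵢ − 1 = 0.2787 and g(1) = 1 − Σzᵢ/Kᵢ = -0.5975, so a root lies in (0, 1).
Newton iteration, β⁰ = 0.5:
  β = 0.5000: g = -0.18526, g' = -0.6896 → β = 0.2314
  β = 0.2314: g = 0.01576, g' = -0.8655 → β = 0.2496
  β = 0.2496: g = 0.00023, g' = -0.8408 → β = 0.2498
Converged at β = 0.2498.
Compositions from xᵢ = zᵢ/(1+β(Kᵢ−1)), yᵢ = Kᵢxᵢ:
  1: x = 0.1938, y = 0.6096
  2: x = 0.1961, y = 0.1312
  3: x = 0.3769, y = 0.1680
  4: x = 0.2332, y = 0.0912

x_3 = 0.3769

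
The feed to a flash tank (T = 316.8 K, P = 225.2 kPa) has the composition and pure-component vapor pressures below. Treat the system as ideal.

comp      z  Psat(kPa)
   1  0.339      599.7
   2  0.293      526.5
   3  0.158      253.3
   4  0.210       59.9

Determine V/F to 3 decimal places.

V/F = 0.872

Raoult's law: Kᵢ = Pᵢˢᵃᵗ/P = Pᵢˢᵃᵗ/225.2.
  K_1 = 599.7/225.2 = 2.66297, K_2 = 526.5/225.2 = 2.33792, K_3 = 253.3/225.2 = 1.12478, K_4 = 59.9/225.2 = 0.26599
Material balance + equilibrium reduce to Σ zᵢ(Kᵢ−1)/(1+V/F(Kᵢ−1)) = 0.
Check two-phase: ΣzᵢKᵢ = 1.821 > 1 and Σzᵢ/Kᵢ = 1.183 > 1, so g(0) = 0.821 > 0 and g(1) = -0.183 < 0.
Newton–Raphson from V/F = 0.5:
  V/F = 0.500: g = 0.3177, g' = -0.752 → V/F = 0.922
  V/F = 0.922: g = -0.0616, g' = -1.338 → V/F = 0.876
  V/F = 0.876: g = -0.0044, g' = -1.157 → V/F = 0.873
  V/F = 0.873: g = -0.0000, g' = -1.145 → V/F = 0.872
Converged at V/F = 0.872.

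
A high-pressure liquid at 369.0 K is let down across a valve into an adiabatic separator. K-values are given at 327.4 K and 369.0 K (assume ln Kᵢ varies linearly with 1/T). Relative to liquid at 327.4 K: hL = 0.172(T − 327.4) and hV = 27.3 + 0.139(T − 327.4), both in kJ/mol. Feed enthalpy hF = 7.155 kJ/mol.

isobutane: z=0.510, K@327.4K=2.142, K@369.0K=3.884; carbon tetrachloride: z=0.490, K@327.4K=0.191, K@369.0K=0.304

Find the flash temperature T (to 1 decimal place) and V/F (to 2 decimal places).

T = 330.4 K, V/F = 0.24

Adiabatic flash: solve Rachford–Rice at each trial T, then check hF = ψ·hV(T) + (1−ψ)·hL(T).
  T = 327.4 K: K = (2.142, 0.191), RR gives ψ = 0.201, H_out = 5.496 kJ/mol
  T = 369.0 K: K = (3.884, 0.304), RR gives ψ = 0.563, H_out = 21.748 kJ/mol
  T = 348.2 K: K = (2.936, 0.244), RR gives ψ = 0.422, H_out = 14.804 kJ/mol
  T = 337.8 K: K = (2.520, 0.217), RR gives ψ = 0.329, H_out = 10.653 kJ/mol
  T = 332.6 K: K = (2.326, 0.204), RR gives ψ = 0.271, H_out = 8.247 kJ/mol
  T = 330.0 K: K = (2.233, 0.197), RR gives ψ = 0.238, H_out = 6.923 kJ/mol
  T = 331.3 K: K = (2.279, 0.200), RR gives ψ = 0.255, H_out = 7.596 kJ/mol
Linear interpolation between T = 330.0 (H_out = 6.923) and T = 331.3 (H_out = 7.596) on hF = 7.155 gives T ≈ 330.4 K, at which ψ = 0.24.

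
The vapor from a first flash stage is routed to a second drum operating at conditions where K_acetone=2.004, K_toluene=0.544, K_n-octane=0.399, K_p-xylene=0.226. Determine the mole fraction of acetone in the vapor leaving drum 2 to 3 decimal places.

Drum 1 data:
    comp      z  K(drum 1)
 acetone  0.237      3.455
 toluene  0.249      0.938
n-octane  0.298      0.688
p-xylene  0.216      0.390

y_acetone (drum 2) = 0.731

Drum 1:
Rachford–Rice: g(ψ₁) = Σ zᵢ(Kᵢ−1)/(1+ψ₁(Kᵢ−1)) = 0.
g(0) = ΣzᵢKᵢ − 1 = 0.342 and g(1) = 1 − Σzᵢ/Kᵢ = -0.321, so a root lies in (0, 1).
Iterate (Newton) starting at ψ₁ = 0.5:
  ψ₁ = 0.500: g = -0.0545, g' = -0.496 → ψ₁ = 0.390
  ψ₁ = 0.390: g = 0.0026, g' = -0.550 → ψ₁ = 0.395
Converged at ψ₁ = 0.395.
Drum-1 compositions:
  acetone: x = 0.120, y = 0.416
  toluene: x = 0.255, y = 0.239
  n-octane: x = 0.340, y = 0.234
  p-xylene: x = 0.285, y = 0.111
Drum-2 feed = drum-1 vapor: z₂ = (0.4158, 0.2394, 0.2338, 0.1110).
Drum 2:
Newton iteration, ψ₂⁰ = 0.33:
  ψ₂ = 0.330: g = -0.1056, g' = -0.557 → ψ₂ = 0.140
  ψ₂ = 0.140: g = -0.0006, g' = -0.563 → ψ₂ = 0.139
Converged at ψ₂ = 0.139.
  acetone: x = 0.365, y = 0.731
  toluene: x = 0.256, y = 0.139
  n-octane: x = 0.255, y = 0.102
  p-xylene: x = 0.124, y = 0.028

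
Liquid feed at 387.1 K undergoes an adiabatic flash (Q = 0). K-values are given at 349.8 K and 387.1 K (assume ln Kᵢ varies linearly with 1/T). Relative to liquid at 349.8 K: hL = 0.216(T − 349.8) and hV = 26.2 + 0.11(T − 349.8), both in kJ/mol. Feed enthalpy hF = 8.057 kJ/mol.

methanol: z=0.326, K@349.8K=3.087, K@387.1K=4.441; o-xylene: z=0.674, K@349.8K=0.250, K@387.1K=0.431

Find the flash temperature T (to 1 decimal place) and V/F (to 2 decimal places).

Adiabatic flash: solve Rachford–Rice at each trial T, then check hF = ψ·hV(T) + (1−ψ)·hL(T).
  T = 349.8 K: K = (3.087, 0.250), RR gives ψ = 0.112, H_out = 2.927 kJ/mol
  T = 387.1 K: K = (4.441, 0.431), RR gives ψ = 0.377, H_out = 16.445 kJ/mol
  T = 368.5 K: K = (3.739, 0.333), RR gives ψ = 0.243, H_out = 9.917 kJ/mol
  T = 359.1 K: K = (3.404, 0.289), RR gives ψ = 0.178, H_out = 6.507 kJ/mol
  T = 363.8 K: K = (3.570, 0.311), RR gives ψ = 0.211, H_out = 8.231 kJ/mol
  T = 361.5 K: K = (3.488, 0.300), RR gives ψ = 0.195, H_out = 7.393 kJ/mol
Linear interpolation between T = 361.5 (H_out = 7.393) and T = 363.8 (H_out = 8.231) on hF = 8.057 gives T ≈ 363.3 K, at which ψ = 0.21.

T = 363.3 K, V/F = 0.21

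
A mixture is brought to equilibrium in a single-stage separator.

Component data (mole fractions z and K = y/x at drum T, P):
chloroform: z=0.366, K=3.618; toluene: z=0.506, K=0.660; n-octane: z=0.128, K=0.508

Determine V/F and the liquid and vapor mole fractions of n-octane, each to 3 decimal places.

V/F = 0.734, x_n-octane = 0.200, y_n-octane = 0.102

Newton–Raphson from V/F = 0.56:
  V/F = 0.560: g = 0.0891, g' = -0.561 → V/F = 0.719
  V/F = 0.719: g = 0.0073, g' = -0.479 → V/F = 0.734
Converged at V/F = 0.734.
Compositions from xᵢ = zᵢ/(1+V/F(Kᵢ−1)), yᵢ = Kᵢxᵢ:
  chloroform: x = 0.125, y = 0.453
  toluene: x = 0.674, y = 0.445
  n-octane: x = 0.200, y = 0.102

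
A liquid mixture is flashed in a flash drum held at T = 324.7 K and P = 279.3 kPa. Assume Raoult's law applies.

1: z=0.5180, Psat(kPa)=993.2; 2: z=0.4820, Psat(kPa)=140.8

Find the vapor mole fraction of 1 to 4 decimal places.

Raoult's law: Kᵢ = Pᵢˢᵃᵗ/P = Pᵢˢᵃᵗ/279.3.
  K_1 = 993.2/279.3 = 3.556033, K_2 = 140.8/279.3 = 0.504117
Rachford–Rice: g(β) = Σ zᵢ(Kᵢ−1)/(1+β(Kᵢ−1)) = 0.
Feasibility: ΣzᵢKᵢ = 2.0850, Σzᵢ/Kᵢ = 1.1018 — both > 1, two phases present.
Binary case is linear: z₁(K₁−1)(1+β(K₂−1)) + z₂(K₂−1)(1+β(K₁−1)) = 0
⇒ β = [z₁(K₁−1)+z₂(K₂−1)] / [−(K₁−1)(K₂−1)] = 1.08501/1.26749 = 0.8560
Compositions from xᵢ = zᵢ/(1+β(Kᵢ−1)), yᵢ = Kᵢxᵢ:
  1: x = 0.1625, y = 0.5778
  2: x = 0.8375, y = 0.4222

y_1 = 0.5778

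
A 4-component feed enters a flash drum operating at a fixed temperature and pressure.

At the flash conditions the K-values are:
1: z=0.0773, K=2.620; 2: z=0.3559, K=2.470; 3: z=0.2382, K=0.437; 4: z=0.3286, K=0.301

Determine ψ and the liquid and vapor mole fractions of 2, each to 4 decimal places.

Let ψ = V/F and solve Σ zᵢ(Kᵢ−1)/(1+ψ(Kᵢ−1)) = 0.
g(0) = ΣzᵢKᵢ − 1 = 0.2846 and g(1) = 1 − Σzᵢ/Kᵢ = -0.8104, so a root lies in (0, 1).
Iterate (Newton) starting at ψ = 0.5:
  ψ = 0.5000: g = -0.16902, g' = -0.8431 → ψ = 0.2995
  ψ = 0.2995: g = -0.00427, g' = -0.8288 → ψ = 0.2944
Converged at ψ = 0.2944.
Compositions from xᵢ = zᵢ/(1+ψ(Kᵢ−1)), yᵢ = Kᵢxᵢ:
  1: x = 0.0523, y = 0.1371
  2: x = 0.2484, y = 0.6136
  3: x = 0.2855, y = 0.1248
  4: x = 0.4137, y = 0.1245

ψ = 0.2944, x_2 = 0.2484, y_2 = 0.6136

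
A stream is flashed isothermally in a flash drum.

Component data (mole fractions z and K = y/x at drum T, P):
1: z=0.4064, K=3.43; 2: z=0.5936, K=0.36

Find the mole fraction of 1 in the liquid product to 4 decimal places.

Material balance + equilibrium reduce to Σ zᵢ(Kᵢ−1)/(1+V/F(Kᵢ−1)) = 0.
g(0) = ΣzᵢKᵢ − 1 = 0.6076 and g(1) = 1 − Σzᵢ/Kᵢ = -0.7674, so a root lies in (0, 1).
Binary case is linear: z₁(K₁−1)(1+V/F(K₂−1)) + z₂(K₂−1)(1+V/F(K₁−1)) = 0
⇒ V/F = [z₁(K₁−1)+z₂(K₂−1)] / [−(K₁−1)(K₂−1)] = 0.60765/1.55520 = 0.3907
Compositions from xᵢ = zᵢ/(1+V/F(Kᵢ−1)), yᵢ = Kᵢxᵢ:
  1: x = 0.2085, y = 0.7150
  2: x = 0.7915, y = 0.2850

x_1 = 0.2085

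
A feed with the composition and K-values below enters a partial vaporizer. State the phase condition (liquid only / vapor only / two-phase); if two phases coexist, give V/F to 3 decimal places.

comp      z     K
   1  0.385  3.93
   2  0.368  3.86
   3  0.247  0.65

ΣzᵢKᵢ = 3.094; Σzᵢ/Kᵢ = 0.573.
Since Σzᵢ/Kᵢ < 1 the mixture is above its dew point — single vapor phase.

vapor only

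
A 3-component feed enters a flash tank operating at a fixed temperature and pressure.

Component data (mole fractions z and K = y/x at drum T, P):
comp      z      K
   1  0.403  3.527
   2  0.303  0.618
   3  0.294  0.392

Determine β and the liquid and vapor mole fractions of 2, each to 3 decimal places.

β = 0.564, x_2 = 0.386, y_2 = 0.239

Material balance + equilibrium reduce to Σ zᵢ(Kᵢ−1)/(1+β(Kᵢ−1)) = 0.
Feasibility: ΣzᵢKᵢ = 1.724, Σzᵢ/Kᵢ = 1.355 — both > 1, two phases present.
Newton iteration, β⁰ = 0.5:
  β = 0.500: g = 0.0500, g' = -0.794 → β = 0.563
  β = 0.563: g = 0.0011, g' = -0.761 → β = 0.564
Converged at β = 0.564.
Compositions from xᵢ = zᵢ/(1+β(Kᵢ−1)), yᵢ = Kᵢxᵢ:
  1: x = 0.166, y = 0.586
  2: x = 0.386, y = 0.239
  3: x = 0.448, y = 0.175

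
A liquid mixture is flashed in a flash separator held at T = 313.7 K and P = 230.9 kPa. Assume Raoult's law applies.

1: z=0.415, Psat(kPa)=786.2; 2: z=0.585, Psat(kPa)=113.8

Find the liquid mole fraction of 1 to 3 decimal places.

x_1 = 0.174

Raoult's law: Kᵢ = Pᵢˢᵃᵗ/P = Pᵢˢᵃᵗ/230.9.
  K_1 = 786.2/230.9 = 3.40494, K_2 = 113.8/230.9 = 0.49285
Let ψ = V/F and solve Σ zᵢ(Kᵢ−1)/(1+ψ(Kᵢ−1)) = 0.
g(0) = ΣzᵢKᵢ − 1 = 0.701 and g(1) = 1 − Σzᵢ/Kᵢ = -0.309, so a root lies in (0, 1).
Binary case is linear: z₁(K₁−1)(1+ψ(K₂−1)) + z₂(K₂−1)(1+ψ(K₁−1)) = 0
⇒ ψ = [z₁(K₁−1)+z₂(K₂−1)] / [−(K₁−1)(K₂−1)] = 0.7014/1.2197 = 0.575
Compositions from xᵢ = zᵢ/(1+ψ(Kᵢ−1)), yᵢ = Kᵢxᵢ:
  1: x = 0.174, y = 0.593
  2: x = 0.826, y = 0.407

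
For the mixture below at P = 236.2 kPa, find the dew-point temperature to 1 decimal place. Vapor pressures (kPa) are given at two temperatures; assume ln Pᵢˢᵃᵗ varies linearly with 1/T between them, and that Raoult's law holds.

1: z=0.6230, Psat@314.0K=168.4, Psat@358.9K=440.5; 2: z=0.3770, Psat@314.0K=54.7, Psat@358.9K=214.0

T = 346.9 K

Dew-point temperature: Σzᵢ·P/Pᵢˢᵃᵗ(T) = 1. Interpolate ln Pᵢˢᵃᵗ = aᵢ + bᵢ/T.
  T = 314.0 K: ΣzᵢP/Pᵢˢᵃᵗ = 2.5018
  T = 358.9 K: ΣzᵢP/Pᵢˢᵃᵗ = 0.7502
  T = 336.4 K: ΣzᵢP/Pᵢˢᵃᵗ = 1.3114
  T = 347.6 K: ΣzᵢP/Pᵢˢᵃᵗ = 0.9831
  T = 342.0 K: ΣzᵢP/Pᵢˢᵃᵗ = 1.1324
  T = 344.8 K: ΣzᵢP/Pᵢˢᵃᵗ = 1.0544
Interpolating between 344.8 K and 347.6 K gives T ≈ 346.9 K.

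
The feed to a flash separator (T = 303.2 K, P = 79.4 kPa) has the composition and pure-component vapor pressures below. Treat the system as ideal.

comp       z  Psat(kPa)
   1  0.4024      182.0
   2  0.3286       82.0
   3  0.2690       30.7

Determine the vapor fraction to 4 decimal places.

Raoult's law: Kᵢ = Pᵢˢᵃᵗ/P = Pᵢˢᵃᵗ/79.4.
  K_1 = 182.0/79.4 = 2.292191, K_2 = 82.0/79.4 = 1.032746, K_3 = 30.7/79.4 = 0.386650
Iterate (Newton) starting at ψ = 0.48:
  ψ = 0.4800: g = 0.09768, g' = -0.4596 → ψ = 0.6926
  ψ = 0.6926: g = -0.00191, g' = -0.4933 → ψ = 0.6887
Converged at ψ = 0.6887.

ψ = 0.6887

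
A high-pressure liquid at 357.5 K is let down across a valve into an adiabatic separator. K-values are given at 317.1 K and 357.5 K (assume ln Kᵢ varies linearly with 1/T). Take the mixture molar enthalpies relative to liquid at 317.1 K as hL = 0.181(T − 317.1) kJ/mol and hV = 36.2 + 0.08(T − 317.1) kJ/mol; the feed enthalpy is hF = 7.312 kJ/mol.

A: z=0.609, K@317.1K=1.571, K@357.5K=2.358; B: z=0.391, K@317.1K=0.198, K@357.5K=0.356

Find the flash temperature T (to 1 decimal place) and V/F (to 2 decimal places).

Adiabatic flash: solve Rachford–Rice at each trial T, then check hF = ψ·hV(T) + (1−ψ)·hL(T).
  T = 317.1 K: K = (1.571, 0.198), RR gives ψ = 0.075, H_out = 2.700 kJ/mol
  T = 357.5 K: K = (2.358, 0.356), RR gives ψ = 0.658, H_out = 28.438 kJ/mol
  T = 337.3 K: K = (1.948, 0.270), RR gives ψ = 0.422, H_out = 18.076 kJ/mol
  T = 327.2 K: K = (1.755, 0.232), RR gives ψ = 0.276, H_out = 11.528 kJ/mol
  T = 322.1 K: K = (1.661, 0.215), RR gives ψ = 0.184, H_out = 7.473 kJ/mol
  T = 319.6 K: K = (1.616, 0.206), RR gives ψ = 0.132, H_out = 5.206 kJ/mol
  T = 320.9 K: K = (1.639, 0.211), RR gives ψ = 0.160, H_out = 6.412 kJ/mol
Linear interpolation between T = 320.9 (H_out = 6.412) and T = 322.1 (H_out = 7.473) on hF = 7.312 gives T ≈ 321.9 K, at which ψ = 0.18.

T = 321.9 K, V/F = 0.18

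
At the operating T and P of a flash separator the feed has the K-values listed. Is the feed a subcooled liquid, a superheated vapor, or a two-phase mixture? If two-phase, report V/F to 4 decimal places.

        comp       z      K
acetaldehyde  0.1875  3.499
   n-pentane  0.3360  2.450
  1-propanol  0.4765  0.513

ΣzᵢKᵢ = 1.7237; Σzᵢ/Kᵢ = 1.1196.
Both exceed 1, so a two-phase solution exists.
Rachford–Rice: g(ψ) = Σ zᵢ(Kᵢ−1)/(1+ψ(Kᵢ−1)) = 0.
Newton–Raphson from ψ = 0.55:
  ψ = 0.5500: g = 0.15143, g' = -0.6372 → ψ = 0.7877
  ψ = 0.7877: g = 0.00883, g' = -0.5843 → ψ = 0.8028
Converged at ψ = 0.8028.

two-phase, V/F = 0.8028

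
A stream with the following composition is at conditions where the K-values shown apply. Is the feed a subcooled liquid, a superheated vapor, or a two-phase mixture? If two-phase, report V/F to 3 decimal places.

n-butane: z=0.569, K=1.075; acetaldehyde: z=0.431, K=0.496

ΣzᵢKᵢ = 0.825; Σzᵢ/Kᵢ = 1.398.
Since ΣzᵢKᵢ < 1 the mixture is below its bubble point — single liquid phase.

subcooled liquid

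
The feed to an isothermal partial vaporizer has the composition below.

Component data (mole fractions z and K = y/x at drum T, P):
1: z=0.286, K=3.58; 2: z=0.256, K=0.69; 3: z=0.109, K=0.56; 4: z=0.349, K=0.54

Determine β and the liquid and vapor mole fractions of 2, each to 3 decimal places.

β = 0.428, x_2 = 0.295, y_2 = 0.204

Iterate (Newton) starting at β = 0.5:
  β = 0.500: g = -0.0417, g' = -0.557 → β = 0.425
  β = 0.425: g = 0.0019, g' = -0.612 → β = 0.428
Converged at β = 0.428.
Compositions from xᵢ = zᵢ/(1+β(Kᵢ−1)), yᵢ = Kᵢxᵢ:
  1: x = 0.136, y = 0.486
  2: x = 0.295, y = 0.204
  3: x = 0.134, y = 0.075
  4: x = 0.435, y = 0.235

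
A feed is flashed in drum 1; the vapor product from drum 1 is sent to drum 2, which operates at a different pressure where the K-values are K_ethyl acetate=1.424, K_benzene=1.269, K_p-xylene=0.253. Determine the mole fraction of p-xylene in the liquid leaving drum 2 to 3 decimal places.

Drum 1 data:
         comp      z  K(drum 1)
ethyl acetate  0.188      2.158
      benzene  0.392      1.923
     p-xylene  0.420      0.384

x_p-xylene (drum 2) = 0.299

Drum 1:
Rachford–Rice: g(ψ₁) = Σ zᵢ(Kᵢ−1)/(1+ψ₁(Kᵢ−1)) = 0.
Check two-phase: ΣzᵢKᵢ = 1.321 > 1 and Σzᵢ/Kᵢ = 1.385 > 1, so g(0) = 0.321 > 0 and g(1) = -0.385 < 0.
Newton–Raphson from ψ₁ = 0.58:
  ψ₁ = 0.580: g = -0.0366, g' = -0.618 → ψ₁ = 0.521
  ψ₁ = 0.521: g = -0.0007, g' = -0.596 → ψ₁ = 0.520
Converged at ψ₁ = 0.520.
Drum-1 compositions:
  ethyl acetate: x = 0.117, y = 0.253
  benzene: x = 0.265, y = 0.510
  p-xylene: x = 0.618, y = 0.237
Drum-2 feed = drum-1 vapor: z₂ = (0.2533, 0.5095, 0.2372).
Drum 2:
Newton iteration, ψ₂⁰ = 0.36:
  ψ₂ = 0.360: g = -0.0242, g' = -0.313 → ψ₂ = 0.283
  ψ₂ = 0.283: g = -0.0013, g' = -0.281 → ψ₂ = 0.278
Converged at ψ₂ = 0.278.
  ethyl acetate: x = 0.227, y = 0.323
  benzene: x = 0.474, y = 0.602
  p-xylene: x = 0.299, y = 0.076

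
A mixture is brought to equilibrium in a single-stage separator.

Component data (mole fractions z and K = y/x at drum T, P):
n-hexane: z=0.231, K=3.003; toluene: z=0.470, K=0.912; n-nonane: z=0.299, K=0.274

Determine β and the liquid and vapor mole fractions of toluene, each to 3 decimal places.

Rachford–Rice: g(β) = Σ zᵢ(Kᵢ−1)/(1+β(Kᵢ−1)) = 0.
Feasibility: ΣzᵢKᵢ = 1.204, Σzᵢ/Kᵢ = 1.684 — both > 1, two phases present.
Newton–Raphson from β = 0.48:
  β = 0.480: g = -0.1405, g' = -0.616 → β = 0.252
  β = 0.252: g = -0.0005, g' = -0.649 → β = 0.251
Converged at β = 0.251.
Compositions from xᵢ = zᵢ/(1+β(Kᵢ−1)), yᵢ = Kᵢxᵢ:
  n-hexane: x = 0.154, y = 0.461
  toluene: x = 0.481, y = 0.438
  n-nonane: x = 0.366, y = 0.100

β = 0.251, x_toluene = 0.481, y_toluene = 0.438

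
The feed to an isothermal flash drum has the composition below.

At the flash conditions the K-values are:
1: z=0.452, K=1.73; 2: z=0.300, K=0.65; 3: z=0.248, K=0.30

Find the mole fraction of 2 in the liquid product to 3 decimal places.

Newton iteration, ψ⁰ = 0.32:
  ψ = 0.320: g = -0.0745, g' = -0.407 → ψ = 0.137
  ψ = 0.137: g = -0.0023, g' = -0.388 → ψ = 0.131
Converged at ψ = 0.131.
Compositions from xᵢ = zᵢ/(1+ψ(Kᵢ−1)), yᵢ = Kᵢxᵢ:
  1: x = 0.413, y = 0.714
  2: x = 0.314, y = 0.204
  3: x = 0.273, y = 0.082

x_2 = 0.314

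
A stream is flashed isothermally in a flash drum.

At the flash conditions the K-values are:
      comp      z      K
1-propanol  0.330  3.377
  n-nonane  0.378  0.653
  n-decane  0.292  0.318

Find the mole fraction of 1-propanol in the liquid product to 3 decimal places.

x_1-propanol = 0.175

Let ψ = V/F and solve Σ zᵢ(Kᵢ−1)/(1+ψ(Kᵢ−1)) = 0.
g(0) = ΣzᵢKᵢ − 1 = 0.454 and g(1) = 1 − Σzᵢ/Kᵢ = -0.595, so a root lies in (0, 1).
Newton iteration, ψ⁰ = 0.5:
  ψ = 0.500: g = -0.1025, g' = -0.769 → ψ = 0.367
  ψ = 0.367: g = 0.0033, g' = -0.834 → ψ = 0.371
Converged at ψ = 0.371.
Compositions from xᵢ = zᵢ/(1+ψ(Kᵢ−1)), yᵢ = Kᵢxᵢ:
  1-propanol: x = 0.175, y = 0.592
  n-nonane: x = 0.434, y = 0.283
  n-decane: x = 0.391, y = 0.124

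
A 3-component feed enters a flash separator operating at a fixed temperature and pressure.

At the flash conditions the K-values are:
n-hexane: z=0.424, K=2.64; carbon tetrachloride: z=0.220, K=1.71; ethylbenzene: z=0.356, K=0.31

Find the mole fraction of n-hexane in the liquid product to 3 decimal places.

x_n-hexane = 0.206

Material balance + equilibrium reduce to Σ zᵢ(Kᵢ−1)/(1+ψ(Kᵢ−1)) = 0.
Feasibility: ΣzᵢKᵢ = 1.606, Σzᵢ/Kᵢ = 1.438 — both > 1, two phases present.
Newton–Raphson from ψ = 0.5:
  ψ = 0.500: g = 0.1223, g' = -0.800 → ψ = 0.653
  ψ = 0.653: g = -0.0045, g' = -0.879 → ψ = 0.648
Converged at ψ = 0.648.
Compositions from xᵢ = zᵢ/(1+ψ(Kᵢ−1)), yᵢ = Kᵢxᵢ:
  n-hexane: x = 0.206, y = 0.543
  carbon tetrachloride: x = 0.151, y = 0.258
  ethylbenzene: x = 0.644, y = 0.200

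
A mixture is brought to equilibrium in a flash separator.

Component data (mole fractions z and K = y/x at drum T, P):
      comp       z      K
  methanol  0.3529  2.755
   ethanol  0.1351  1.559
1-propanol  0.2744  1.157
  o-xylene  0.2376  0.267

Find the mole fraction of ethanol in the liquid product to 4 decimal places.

x_ethanol = 0.0965

Iterate (Newton) starting at ψ = 0.68:
  ψ = 0.6800: g = 0.02877, g' = -0.7611 → ψ = 0.7178
  ψ = 0.7178: g = -0.00086, g' = -0.8084 → ψ = 0.7167
Converged at ψ = 0.7167.
Compositions from xᵢ = zᵢ/(1+ψ(Kᵢ−1)), yᵢ = Kᵢxᵢ:
  methanol: x = 0.1563, y = 0.4306
  ethanol: x = 0.0965, y = 0.1504
  1-propanol: x = 0.2466, y = 0.2854
  o-xylene: x = 0.5006, y = 0.1337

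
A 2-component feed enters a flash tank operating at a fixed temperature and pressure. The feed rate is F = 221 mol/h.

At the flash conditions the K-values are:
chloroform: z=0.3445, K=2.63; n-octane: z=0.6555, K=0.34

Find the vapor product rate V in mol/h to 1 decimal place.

V = 26.5 mol/h

Material balance + equilibrium reduce to Σ zᵢ(Kᵢ−1)/(1+V/F(Kᵢ−1)) = 0.
Check two-phase: ΣzᵢKᵢ = 1.1289 > 1 and Σzᵢ/Kᵢ = 2.0589 > 1, so g(0) = 0.1289 > 0 and g(1) = -1.0589 < 0.
Binary case is linear: z₁(K₁−1)(1+V/F(K₂−1)) + z₂(K₂−1)(1+V/F(K₁−1)) = 0
⇒ V/F = [z₁(K₁−1)+z₂(K₂−1)] / [−(K₁−1)(K₂−1)] = 0.12890/1.07580 = 0.1198
Then V = V/F·F = 0.1198·221 = 26.5 mol/h and L = F − V = 194.5 mol/h.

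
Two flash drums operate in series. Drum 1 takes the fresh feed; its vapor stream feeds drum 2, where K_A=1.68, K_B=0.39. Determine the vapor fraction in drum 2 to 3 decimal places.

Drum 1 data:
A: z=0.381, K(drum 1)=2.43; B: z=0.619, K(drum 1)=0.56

V/F (drum 2) = 0.308

Drum 1:
Binary case is linear: z₁(K₁−1)(1+ψ₁(K₂−1)) + z₂(K₂−1)(1+ψ₁(K₁−1)) = 0
⇒ ψ₁ = [z₁(K₁−1)+z₂(K₂−1)] / [−(K₁−1)(K₂−1)] = 0.2725/0.6292 = 0.433
Drum-1 compositions:
  A: x = 0.235, y = 0.572
  B: x = 0.765, y = 0.428
Drum-2 feed = drum-1 vapor: z₂ = (0.5718, 0.4282).
Drum 2:
Rachford–Rice: g(ψ₂) = Σ zᵢ(Kᵢ−1)/(1+ψ₂(Kᵢ−1)) = 0.
Feasibility: ΣzᵢKᵢ = 1.128, Σzᵢ/Kᵢ = 1.438 — both > 1, two phases present.
Newton–Raphson from ψ₂ = 0.52:
  ψ₂ = 0.520: g = -0.0953, g' = -0.486 → ψ₂ = 0.324
  ψ₂ = 0.324: g = -0.0069, g' = -0.425 → ψ₂ = 0.308
Converged at ψ₂ = 0.308.
  A: x = 0.473, y = 0.794
  B: x = 0.527, y = 0.206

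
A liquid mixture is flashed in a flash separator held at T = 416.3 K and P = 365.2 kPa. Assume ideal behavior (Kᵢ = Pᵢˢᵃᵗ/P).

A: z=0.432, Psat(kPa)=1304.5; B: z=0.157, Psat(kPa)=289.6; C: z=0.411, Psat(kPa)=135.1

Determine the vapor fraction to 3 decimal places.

ψ = 0.581

Raoult's law: Kᵢ = Pᵢˢᵃᵗ/P = Pᵢˢᵃᵗ/365.2.
  K_A = 1304.5/365.2 = 3.57202, K_B = 289.6/365.2 = 0.79299, K_C = 135.1/365.2 = 0.36993
Material balance + equilibrium reduce to Σ zᵢ(Kᵢ−1)/(1+ψ(Kᵢ−1)) = 0.
g(0) = ΣzᵢKᵢ − 1 = 0.820 and g(1) = 1 − Σzᵢ/Kᵢ = -0.430, so a root lies in (0, 1).
Newton–Raphson from ψ = 0.49:
  ψ = 0.490: g = 0.0808, g' = -0.909 → ψ = 0.579
  ψ = 0.579: g = 0.0019, g' = -0.874 → ψ = 0.581
Converged at ψ = 0.581.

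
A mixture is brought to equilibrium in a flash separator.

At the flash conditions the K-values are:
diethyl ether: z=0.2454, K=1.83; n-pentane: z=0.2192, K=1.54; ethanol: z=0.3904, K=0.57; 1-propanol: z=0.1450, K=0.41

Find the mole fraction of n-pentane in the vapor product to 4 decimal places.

y_n-pentane = 0.3043

Material balance + equilibrium reduce to Σ zᵢ(Kᵢ−1)/(1+ψ(Kᵢ−1)) = 0.
Feasibility: ΣzᵢKᵢ = 1.0686, Σzᵢ/Kᵢ = 1.3150 — both > 1, two phases present.
Newton–Raphson from ψ = 0.35:
  ψ = 0.3500: g = -0.04804, g' = -0.3269 → ψ = 0.2030
  ψ = 0.2030: g = -0.00015, g' = -0.3275 → ψ = 0.2026
Converged at ψ = 0.2026.
Compositions from xᵢ = zᵢ/(1+ψ(Kᵢ−1)), yᵢ = Kᵢxᵢ:
  diethyl ether: x = 0.2101, y = 0.3844
  n-pentane: x = 0.1976, y = 0.3043
  ethanol: x = 0.4277, y = 0.2438
  1-propanol: x = 0.1647, y = 0.0675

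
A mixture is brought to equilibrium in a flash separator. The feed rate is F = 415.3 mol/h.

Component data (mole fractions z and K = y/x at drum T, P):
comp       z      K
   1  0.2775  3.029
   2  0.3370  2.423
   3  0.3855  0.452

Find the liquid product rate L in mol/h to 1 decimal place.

L = 45.8 mol/h

Newton–Raphson from ψ = 0.34:
  ψ = 0.3400: g = 0.39675, g' = -0.8849 → ψ = 0.7884
  ψ = 0.7884: g = 0.07065, g' = -0.6795 → ψ = 0.8923
  ψ = 0.8923: g = -0.00181, g' = -0.7204 → ψ = 0.8898
Converged at ψ = 0.8898.
Then V = ψ·F = 0.8898·415.3 = 369.5 mol/h and L = F − V = 45.8 mol/h.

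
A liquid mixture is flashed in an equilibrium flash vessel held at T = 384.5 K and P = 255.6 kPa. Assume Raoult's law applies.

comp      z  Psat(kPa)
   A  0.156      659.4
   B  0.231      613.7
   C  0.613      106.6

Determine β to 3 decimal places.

β = 0.247

Raoult's law: Kᵢ = Pᵢˢᵃᵗ/P = Pᵢˢᵃᵗ/255.6.
  K_A = 659.4/255.6 = 2.57981, K_B = 613.7/255.6 = 2.40102, K_C = 106.6/255.6 = 0.41706
Material balance + equilibrium reduce to Σ zᵢ(Kᵢ−1)/(1+β(Kᵢ−1)) = 0.
Feasibility: ΣzᵢKᵢ = 1.213, Σzᵢ/Kᵢ = 1.626 — both > 1, two phases present.
Newton iteration, β⁰ = 0.5:
  β = 0.500: g = -0.1763, g' = -0.693 → β = 0.246
  β = 0.246: g = 0.0013, g' = -0.737 → β = 0.247
Converged at β = 0.247.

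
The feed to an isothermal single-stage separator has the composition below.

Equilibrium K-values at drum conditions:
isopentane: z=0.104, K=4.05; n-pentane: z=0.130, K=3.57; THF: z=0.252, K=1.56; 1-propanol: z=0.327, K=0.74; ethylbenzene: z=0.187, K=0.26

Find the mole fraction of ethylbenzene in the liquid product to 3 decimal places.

Let ψ = V/F and solve Σ zᵢ(Kᵢ−1)/(1+ψ(Kᵢ−1)) = 0.
g(0) = ΣzᵢKᵢ − 1 = 0.569 and g(1) = 1 − Σzᵢ/Kᵢ = -0.385, so a root lies in (0, 1).
Newton–Raphson from ψ = 0.5:
  ψ = 0.500: g = 0.0647, g' = -0.652 → ψ = 0.599
Converged at ψ = 0.599.
Compositions from xᵢ = zᵢ/(1+ψ(Kᵢ−1)), yᵢ = Kᵢxᵢ:
  isopentane: x = 0.037, y = 0.149
  n-pentane: x = 0.051, y = 0.183
  THF: x = 0.189, y = 0.294
  1-propanol: x = 0.387, y = 0.287
  ethylbenzene: x = 0.336, y = 0.087

x_ethylbenzene = 0.336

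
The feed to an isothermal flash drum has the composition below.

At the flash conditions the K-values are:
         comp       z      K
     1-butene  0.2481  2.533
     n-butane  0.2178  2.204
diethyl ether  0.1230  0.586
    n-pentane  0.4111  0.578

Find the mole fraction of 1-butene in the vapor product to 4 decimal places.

Material balance + equilibrium reduce to Σ zᵢ(Kᵢ−1)/(1+β(Kᵢ−1)) = 0.
g(0) = ΣzᵢKᵢ − 1 = 0.4182 and g(1) = 1 − Σzᵢ/Kᵢ = -0.1179, so a root lies in (0, 1).
Newton iteration, β⁰ = 0.58:
  β = 0.5800: g = 0.05901, g' = -0.4377 → β = 0.7148
  β = 0.7148: g = 0.00166, g' = -0.4166 → β = 0.7188
Converged at β = 0.7188.
Compositions from xᵢ = zᵢ/(1+β(Kᵢ−1)), yᵢ = Kᵢxᵢ:
  1-butene: x = 0.1180, y = 0.2990
  n-butane: x = 0.1168, y = 0.2573
  diethyl ether: x = 0.1751, y = 0.1026
  n-pentane: x = 0.5901, y = 0.3411

y_1-butene = 0.2990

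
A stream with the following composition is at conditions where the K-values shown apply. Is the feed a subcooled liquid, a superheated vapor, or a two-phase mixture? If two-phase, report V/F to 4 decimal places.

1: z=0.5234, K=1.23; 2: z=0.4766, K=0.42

subcooled liquid

ΣzᵢKᵢ = 0.8440; Σzᵢ/Kᵢ = 1.5603.
Since ΣzᵢKᵢ < 1 the mixture is below its bubble point — single liquid phase.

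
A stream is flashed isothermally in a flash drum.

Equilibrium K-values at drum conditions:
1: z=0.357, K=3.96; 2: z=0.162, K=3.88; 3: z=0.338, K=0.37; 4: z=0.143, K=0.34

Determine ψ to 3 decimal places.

ψ = 0.648

Let ψ = V/F and solve Σ zᵢ(Kᵢ−1)/(1+ψ(Kᵢ−1)) = 0.
Feasibility: ΣzᵢKᵢ = 2.216, Σzᵢ/Kᵢ = 1.466 — both > 1, two phases present.
Newton iteration, ψ⁰ = 0.37:
  ψ = 0.370: g = 0.3277, g' = -1.365 → ψ = 0.610
  ψ = 0.610: g = 0.0419, g' = -1.103 → ψ = 0.648
Converged at ψ = 0.648.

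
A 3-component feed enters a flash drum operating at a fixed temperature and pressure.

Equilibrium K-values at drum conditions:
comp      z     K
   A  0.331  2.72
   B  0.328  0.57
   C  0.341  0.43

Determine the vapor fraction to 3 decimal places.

ψ = 0.269

Material balance + equilibrium reduce to Σ zᵢ(Kᵢ−1)/(1+ψ(Kᵢ−1)) = 0.
Check two-phase: ΣzᵢKᵢ = 1.234 > 1 and Σzᵢ/Kᵢ = 1.490 > 1, so g(0) = 0.234 > 0 and g(1) = -0.490 < 0.
Iterate (Newton) starting at ψ = 0.61:
  ψ = 0.610: g = -0.2113, g' = -0.605 → ψ = 0.261
  ψ = 0.261: g = 0.0059, g' = -0.697 → ψ = 0.269
Converged at ψ = 0.269.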